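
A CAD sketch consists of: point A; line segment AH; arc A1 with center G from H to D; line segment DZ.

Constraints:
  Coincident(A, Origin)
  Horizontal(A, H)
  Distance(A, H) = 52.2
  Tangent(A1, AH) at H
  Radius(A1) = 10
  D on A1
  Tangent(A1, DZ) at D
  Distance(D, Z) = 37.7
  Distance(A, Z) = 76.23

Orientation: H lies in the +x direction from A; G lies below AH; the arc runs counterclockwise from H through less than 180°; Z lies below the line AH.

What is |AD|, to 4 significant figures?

45.39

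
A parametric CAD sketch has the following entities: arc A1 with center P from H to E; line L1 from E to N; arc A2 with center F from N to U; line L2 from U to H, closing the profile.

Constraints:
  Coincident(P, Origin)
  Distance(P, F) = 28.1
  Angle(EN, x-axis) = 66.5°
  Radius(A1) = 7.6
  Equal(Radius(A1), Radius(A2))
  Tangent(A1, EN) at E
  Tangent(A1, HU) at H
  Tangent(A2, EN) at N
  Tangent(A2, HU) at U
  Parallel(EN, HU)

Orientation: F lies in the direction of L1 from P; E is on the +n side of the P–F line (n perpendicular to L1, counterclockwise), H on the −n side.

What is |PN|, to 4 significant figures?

29.11

The slot axis is L1's direction at 66.5°, so u = (cos 66.5°, sin 66.5°) = (0.3987, 0.9171) and n = (−sin 66.5°, cos 66.5°) = (-0.9171, 0.3987). P is at the origin and F lies 28.1 along u from P, so F = 28.1·u = (11.20, 25.77). Tangency of A1 to both parallel lines with radius 7.6 puts E and H at P ± 7.6·n: E = (-6.970, 3.030), H = (6.970, -3.030). Equal radii place N and U the same way about F: N = F + 7.6·n = (4.235, 28.80), U = F − 7.6·n = (18.17, 22.74). Then |PN| = |N − P| = 29.11.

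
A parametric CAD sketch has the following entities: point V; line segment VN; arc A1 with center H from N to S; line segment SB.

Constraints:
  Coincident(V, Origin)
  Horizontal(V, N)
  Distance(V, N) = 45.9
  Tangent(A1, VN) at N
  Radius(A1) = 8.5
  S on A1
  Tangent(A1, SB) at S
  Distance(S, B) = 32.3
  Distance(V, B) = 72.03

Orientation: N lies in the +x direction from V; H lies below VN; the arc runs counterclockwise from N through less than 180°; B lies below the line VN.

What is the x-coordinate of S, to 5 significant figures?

39.548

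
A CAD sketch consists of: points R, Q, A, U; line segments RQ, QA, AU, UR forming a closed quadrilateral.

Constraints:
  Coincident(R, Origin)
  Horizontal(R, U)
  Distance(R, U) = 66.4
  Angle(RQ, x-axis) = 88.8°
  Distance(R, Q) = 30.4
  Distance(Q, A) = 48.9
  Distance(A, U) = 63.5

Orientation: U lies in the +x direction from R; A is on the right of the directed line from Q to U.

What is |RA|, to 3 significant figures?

19.1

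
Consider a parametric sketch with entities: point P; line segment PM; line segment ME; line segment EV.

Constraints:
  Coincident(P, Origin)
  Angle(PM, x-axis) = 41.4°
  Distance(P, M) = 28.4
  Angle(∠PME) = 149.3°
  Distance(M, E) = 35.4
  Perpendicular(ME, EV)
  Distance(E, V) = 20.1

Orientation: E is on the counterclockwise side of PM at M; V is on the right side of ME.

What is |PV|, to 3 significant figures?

69.1

P is at the origin; PM runs at 41.4° with length 28.4, so M = 28.4·(cos 41.4°, sin 41.4°) = (21.3, 18.8). ∠PME = 149.3°, so ME runs at 41.4° + (180° − 149.3°) = 72.1° from the x-axis; with |ME| = 35.4, E = M + 35.4·(cos 72.1°, sin 72.1°) = (32.2, 52.5). ME is perpendicular to EV; with |EV| = 20.1 on the right of ME, V = E + 20.1·(0.952, -0.307) = (51.3, 46.3). Then |PV| = |V − P| = 69.1.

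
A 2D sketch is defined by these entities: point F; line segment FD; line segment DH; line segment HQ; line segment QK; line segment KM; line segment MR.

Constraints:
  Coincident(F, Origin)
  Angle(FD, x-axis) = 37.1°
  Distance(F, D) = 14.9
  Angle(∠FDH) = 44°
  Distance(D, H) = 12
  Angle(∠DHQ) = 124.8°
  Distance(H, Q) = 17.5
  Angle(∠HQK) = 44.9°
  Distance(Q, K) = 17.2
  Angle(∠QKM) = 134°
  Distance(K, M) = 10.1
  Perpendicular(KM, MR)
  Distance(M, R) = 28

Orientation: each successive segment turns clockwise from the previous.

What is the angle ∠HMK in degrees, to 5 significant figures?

69.287°

F is at the origin; FD runs at 37.1° with length 14.9, so D = (11.884, 8.9878). ∠FDH = 44.0° gives DH at -98.900° from the x-axis; with |DH| = 12.0, H = (10.027, -2.8677). ∠DHQ = 124.8° gives HQ at -154.10° from the x-axis; with |HQ| = 17.5, Q = (-5.7148, -10.512). ∠HQK = 44.9° gives QK at 70.800° from the x-axis; with |QK| = 17.2, K = (-0.058279, 5.7315). ∠QKM = 134.0° gives KM at 24.800° from the x-axis; with |KM| = 10.1, M = (9.1103, 9.9680). Then cos ∠HMK = MH·MK / (|MH||MK|), giving 69.287°.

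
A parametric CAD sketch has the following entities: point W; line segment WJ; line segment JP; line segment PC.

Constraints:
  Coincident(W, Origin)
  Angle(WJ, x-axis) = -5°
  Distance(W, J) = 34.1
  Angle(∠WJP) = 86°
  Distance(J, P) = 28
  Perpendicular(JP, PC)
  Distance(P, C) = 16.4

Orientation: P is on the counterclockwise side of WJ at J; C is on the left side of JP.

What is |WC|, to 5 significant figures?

31.094

W is at the origin; WJ runs at -5.0° with length 34.1, so J = 34.1·(cos -5.0°, sin -5.0°) = (33.970, -2.9720). ∠WJP = 86.0°, so JP runs at -5.0° + (180° − 86.0°) = 89.000° from the x-axis; with |JP| = 28.0, P = J + 28.0·(cos 89.000°, sin 89.000°) = (34.459, 25.024). JP ⟂ PC; with |PC| = 16.4 on the left of JP, C = P + 16.4·(-0.99985, 0.017452) = (18.061, 25.310). Then |WC| = |C − W| = 31.094.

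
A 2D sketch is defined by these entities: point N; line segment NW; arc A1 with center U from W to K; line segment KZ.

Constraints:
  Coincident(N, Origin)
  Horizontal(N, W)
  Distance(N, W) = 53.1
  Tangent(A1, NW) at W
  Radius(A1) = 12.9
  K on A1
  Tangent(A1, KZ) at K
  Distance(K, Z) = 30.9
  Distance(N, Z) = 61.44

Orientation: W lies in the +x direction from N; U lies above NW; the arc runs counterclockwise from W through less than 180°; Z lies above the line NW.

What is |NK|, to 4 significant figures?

66.32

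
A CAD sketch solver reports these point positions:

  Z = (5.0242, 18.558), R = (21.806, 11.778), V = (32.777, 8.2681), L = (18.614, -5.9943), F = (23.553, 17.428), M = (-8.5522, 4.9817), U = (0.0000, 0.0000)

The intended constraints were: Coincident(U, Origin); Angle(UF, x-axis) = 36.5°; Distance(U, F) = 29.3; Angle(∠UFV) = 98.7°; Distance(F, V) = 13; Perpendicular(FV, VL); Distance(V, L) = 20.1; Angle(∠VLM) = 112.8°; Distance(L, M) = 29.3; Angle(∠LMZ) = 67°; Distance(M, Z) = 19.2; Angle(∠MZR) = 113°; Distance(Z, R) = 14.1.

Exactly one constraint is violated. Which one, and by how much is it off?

Distance(Z, R) = 14.1 — off by 4.00.

U = (0.00, 0.00) ✓; UF at 36.50° ✓; |UF| = 29.30 ✓; ∠UFV = 98.70° ✓; |FV| = 13.00 ✓; ∠(FV, VL) = 90.00° ✓; |VL| = 20.10 ✓; ∠VLM = 112.8° ✓; |LM| = 29.30 ✓; ∠LMZ = 67.00° ✓; |MZ| = 19.20 ✓; ∠MZR = 113.0° ✓; |ZR| = 18.10 ✗.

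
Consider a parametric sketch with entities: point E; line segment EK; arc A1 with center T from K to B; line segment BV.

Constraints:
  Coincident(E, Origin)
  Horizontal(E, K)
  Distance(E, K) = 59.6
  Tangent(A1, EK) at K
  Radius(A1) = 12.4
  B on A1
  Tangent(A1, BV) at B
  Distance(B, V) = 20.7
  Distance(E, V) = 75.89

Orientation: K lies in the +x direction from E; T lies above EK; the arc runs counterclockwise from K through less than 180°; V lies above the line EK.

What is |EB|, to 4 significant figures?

73.28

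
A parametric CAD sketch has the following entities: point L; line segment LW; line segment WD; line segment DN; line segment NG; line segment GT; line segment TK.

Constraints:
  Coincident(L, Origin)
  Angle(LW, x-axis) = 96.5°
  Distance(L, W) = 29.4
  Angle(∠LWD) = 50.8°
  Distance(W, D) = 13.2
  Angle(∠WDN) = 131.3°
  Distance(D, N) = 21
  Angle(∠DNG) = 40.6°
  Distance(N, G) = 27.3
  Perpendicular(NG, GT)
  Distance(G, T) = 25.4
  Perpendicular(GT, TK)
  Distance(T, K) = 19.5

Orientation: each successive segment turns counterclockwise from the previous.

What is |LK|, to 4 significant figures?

33.53

NG ⟂ GT, so GT runs at 143.8°; with |GT| = 25.4, T = (-15.31, 35.86). GT ⟂ TK, so TK runs at -126.2°; with |TK| = 19.5, K = (-26.83, 20.12). Then |LK| = |K − L| = 33.53.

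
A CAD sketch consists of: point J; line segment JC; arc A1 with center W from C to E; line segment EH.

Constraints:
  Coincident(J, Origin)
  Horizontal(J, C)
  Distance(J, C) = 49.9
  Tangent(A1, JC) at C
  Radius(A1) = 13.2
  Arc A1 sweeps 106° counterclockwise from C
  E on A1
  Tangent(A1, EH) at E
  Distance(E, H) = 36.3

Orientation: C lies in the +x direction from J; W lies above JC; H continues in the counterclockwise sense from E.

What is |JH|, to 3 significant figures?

73.8

J is at the origin; J and C share the same y with |JC| = 49.9 and C on the +x side, so C = (49.9, 0.00). Since A1 is tangent to JC there, WC ⟂ JC, so W = C + (0, 13.2) = (49.9, 13.2). On A1, C sits at bearing -90° from W; a 106° counterclockwise sweep puts E at bearing 16°, so E = W + 13.2·(cos 16°, sin 16°) = (62.6, 16.8). A1 meets EH tangentially, so WE is at right angles to EH, so EH runs along (−sin 16°, cos 16°); with |EH| = 36.3, H = (52.6, 51.7). Then |JH| = |H − J| = 73.8.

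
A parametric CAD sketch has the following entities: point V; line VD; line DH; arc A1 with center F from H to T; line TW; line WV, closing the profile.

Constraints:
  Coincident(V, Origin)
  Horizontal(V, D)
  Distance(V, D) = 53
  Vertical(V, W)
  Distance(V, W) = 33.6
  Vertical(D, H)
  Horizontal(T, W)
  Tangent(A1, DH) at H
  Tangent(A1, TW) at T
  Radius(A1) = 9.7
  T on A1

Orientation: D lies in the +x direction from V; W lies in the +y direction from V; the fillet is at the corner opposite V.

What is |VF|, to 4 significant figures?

49.46

V is at the origin; VD is horizontal with |VD| = 53.0 and D on the +x side, so D = (53.00, 0.000). VW is vertical with |VW| = 33.6 and W on the +y side, so W = (0.000, 33.60). The virtual corner opposite V is at (53.00, 33.60). Tangency of A1 to DH means the radius FH is perpendicular to DH and A1 meets TW tangentially, so FT is at right angles to TW, with radius 9.7, so the center F sits 9.7 in from both sides at F = (43.30, 23.90). Then |VF| = |F − V| = 49.46.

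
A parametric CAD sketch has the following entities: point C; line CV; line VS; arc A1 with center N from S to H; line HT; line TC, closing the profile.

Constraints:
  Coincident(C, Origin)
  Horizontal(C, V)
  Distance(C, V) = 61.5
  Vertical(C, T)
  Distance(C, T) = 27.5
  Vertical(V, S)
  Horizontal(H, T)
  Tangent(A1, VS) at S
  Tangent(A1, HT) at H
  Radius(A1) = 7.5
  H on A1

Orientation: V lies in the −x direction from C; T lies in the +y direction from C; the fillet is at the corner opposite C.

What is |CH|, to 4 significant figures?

60.60

C is at the origin; C and V share the same y with |CV| = 61.5 and V on the −x side, so V = (-61.50, 0.000). C and T share the same x with |CT| = 27.5 and T on the +y side, so T = (0.000, 27.50). The virtual corner opposite C is at (-61.50, 27.50). The tangent condition forces NS to be normal to VS and the tangent condition forces NH to be normal to HT, with radius 7.5, so the center N sits 7.5 in from both sides at N = (-54.00, 20.00). That places the tangent points at S = (-61.50, 20.00) on VS and H = (-54.00, 27.50) on HT. Then |CH| = |H − C| = 60.60.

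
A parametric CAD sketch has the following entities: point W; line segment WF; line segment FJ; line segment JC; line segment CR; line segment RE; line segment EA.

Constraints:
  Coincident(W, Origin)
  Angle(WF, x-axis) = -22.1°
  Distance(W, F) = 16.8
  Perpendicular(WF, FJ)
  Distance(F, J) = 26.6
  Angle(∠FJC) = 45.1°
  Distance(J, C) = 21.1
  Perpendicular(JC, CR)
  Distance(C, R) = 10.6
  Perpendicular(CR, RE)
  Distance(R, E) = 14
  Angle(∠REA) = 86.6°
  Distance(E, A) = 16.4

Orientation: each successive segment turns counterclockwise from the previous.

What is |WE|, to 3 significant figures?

23.9

The perpendicularity gives CR at right angles to JC, so CR runs at -67.2°; with |CR| = 10.6, R = (10.2, 0.377). The perpendicularity gives RE at right angles to CR, so RE runs at 22.8°; with |RE| = 14.0, E = (23.1, 5.80). Then |WE| = |E − W| = 23.9.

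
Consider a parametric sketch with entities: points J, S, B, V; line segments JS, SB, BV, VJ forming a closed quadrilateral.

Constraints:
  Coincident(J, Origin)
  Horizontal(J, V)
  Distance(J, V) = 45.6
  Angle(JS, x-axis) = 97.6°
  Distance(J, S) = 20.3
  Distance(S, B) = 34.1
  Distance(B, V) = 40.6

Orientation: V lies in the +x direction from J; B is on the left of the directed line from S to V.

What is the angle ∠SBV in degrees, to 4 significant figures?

88.45°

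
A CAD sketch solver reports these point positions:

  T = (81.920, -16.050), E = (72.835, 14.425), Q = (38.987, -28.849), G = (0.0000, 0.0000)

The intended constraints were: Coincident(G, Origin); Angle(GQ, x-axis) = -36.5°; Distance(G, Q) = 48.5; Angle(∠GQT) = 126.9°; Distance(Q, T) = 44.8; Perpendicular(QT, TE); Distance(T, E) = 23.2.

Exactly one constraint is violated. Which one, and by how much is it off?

Distance(T, E) = 23.2 — off by 8.60.

G = (0.00, 0.00) ✓; GQ at -36.50° ✓; |GQ| = 48.50 ✓; ∠GQT = 126.9° ✓; |QT| = 44.80 ✓; ∠(QT, TE) = 90.00° ✓; |TE| = 31.80 ✗.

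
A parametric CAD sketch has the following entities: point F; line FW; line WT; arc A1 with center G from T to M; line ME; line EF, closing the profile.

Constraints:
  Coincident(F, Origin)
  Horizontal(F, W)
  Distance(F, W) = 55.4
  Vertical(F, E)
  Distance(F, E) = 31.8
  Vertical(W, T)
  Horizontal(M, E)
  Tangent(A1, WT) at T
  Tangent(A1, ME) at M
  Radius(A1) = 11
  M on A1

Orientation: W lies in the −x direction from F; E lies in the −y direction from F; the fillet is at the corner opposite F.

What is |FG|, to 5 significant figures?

49.031

F is at the origin; F and W share the same y with |FW| = 55.4 and W on the −x side, so W = (-55.400, 0.0000). F and E share the same x with |FE| = 31.8 and E on the −y side, so E = (0.0000, -31.800). The virtual corner opposite F is at (-55.400, -31.800). Since A1 is tangent to WT there, GT ⟂ WT and tangency of A1 to ME means the radius GM is perpendicular to ME, with radius 11.0, so the center G sits 11.0 in from both sides at G = (-44.400, -20.800). Then |FG| = |G − F| = 49.031.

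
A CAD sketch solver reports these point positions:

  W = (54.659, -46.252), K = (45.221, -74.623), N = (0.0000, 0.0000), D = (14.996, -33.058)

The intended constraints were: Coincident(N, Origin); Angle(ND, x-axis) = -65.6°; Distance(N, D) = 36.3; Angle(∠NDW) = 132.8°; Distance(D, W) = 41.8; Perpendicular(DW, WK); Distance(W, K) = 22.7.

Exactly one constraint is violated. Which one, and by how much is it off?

Distance(W, K) = 22.7 — off by 7.20.

N = (0.00, 0.00) ✓; ND at -65.60° ✓; |ND| = 36.30 ✓; ∠NDW = 132.8° ✓; |DW| = 41.80 ✓; ∠(DW, WK) = 90.00° ✓; |WK| = 29.90 ✗.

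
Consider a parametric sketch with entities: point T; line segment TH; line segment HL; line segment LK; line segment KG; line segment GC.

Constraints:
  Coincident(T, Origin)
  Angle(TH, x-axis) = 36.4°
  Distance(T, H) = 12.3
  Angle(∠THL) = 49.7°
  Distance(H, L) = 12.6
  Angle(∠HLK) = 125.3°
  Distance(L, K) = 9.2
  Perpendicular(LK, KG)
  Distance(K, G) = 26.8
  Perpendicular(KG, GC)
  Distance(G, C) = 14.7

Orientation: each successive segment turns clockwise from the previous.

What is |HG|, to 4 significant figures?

23.33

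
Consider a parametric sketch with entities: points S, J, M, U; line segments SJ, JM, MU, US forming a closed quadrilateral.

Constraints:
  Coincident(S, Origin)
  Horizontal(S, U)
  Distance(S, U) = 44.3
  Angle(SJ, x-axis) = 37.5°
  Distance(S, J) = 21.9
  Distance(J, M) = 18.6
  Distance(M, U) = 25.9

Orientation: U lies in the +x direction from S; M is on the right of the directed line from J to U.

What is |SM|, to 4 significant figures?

19.63

S is at the origin; S and U share the same y with |SU| = 44.3 and U in +x, so U = (44.3, 0). SJ runs at 37.5° with |SJ| = 21.9, so J = (17.37, 13.33). M is determined by |JM| = 18.6 and |MU| = 25.9 together: it lies at the intersection of circle(J, 18.6) and circle(U, 25.9). With |JU| = 30.05, the foot of the radical line on JU is 9.617 from J and the perpendicular offset is √(18.6² − 9.617²) = 15.92. Taking the right-of-JU solution: M = (18.93, -5.203).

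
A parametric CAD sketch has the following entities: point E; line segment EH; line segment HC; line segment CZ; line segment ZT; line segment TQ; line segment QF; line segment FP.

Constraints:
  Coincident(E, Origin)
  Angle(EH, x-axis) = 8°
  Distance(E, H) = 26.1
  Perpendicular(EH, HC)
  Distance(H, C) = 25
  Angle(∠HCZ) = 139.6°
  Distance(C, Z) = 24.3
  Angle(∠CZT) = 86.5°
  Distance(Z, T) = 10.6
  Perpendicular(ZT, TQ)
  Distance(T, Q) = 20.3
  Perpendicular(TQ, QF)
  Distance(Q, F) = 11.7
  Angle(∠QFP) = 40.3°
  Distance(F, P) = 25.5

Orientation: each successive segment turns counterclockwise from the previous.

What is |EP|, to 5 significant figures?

28.041

E is at the origin; EH runs at 8.0° with length 26.1, so H = (25.846, 3.6324). EH ⟂ HC, so HC runs at 98.000°; with |HC| = 25.0, C = (22.367, 28.389). ∠HCZ = 139.6° gives CZ at 138.40° from the x-axis; with |CZ| = 24.3, Z = (4.1952, 44.523). ∠CZT = 86.5° gives ZT at -128.10° from the x-axis; with |ZT| = 10.6, T = (-2.3454, 36.181). ZT ⟂ TQ, so TQ runs at -38.100°; with |TQ| = 20.3, Q = (13.629, 23.655). TQ ⟂ QF, so QF runs at 51.900°; with |QF| = 11.7, F = (20.849, 32.862). ∠QFP = 40.3° gives FP at -168.40° from the x-axis; with |FP| = 25.5, P = (-4.1305, 27.735). Then |EP| = |P − E| = 28.041.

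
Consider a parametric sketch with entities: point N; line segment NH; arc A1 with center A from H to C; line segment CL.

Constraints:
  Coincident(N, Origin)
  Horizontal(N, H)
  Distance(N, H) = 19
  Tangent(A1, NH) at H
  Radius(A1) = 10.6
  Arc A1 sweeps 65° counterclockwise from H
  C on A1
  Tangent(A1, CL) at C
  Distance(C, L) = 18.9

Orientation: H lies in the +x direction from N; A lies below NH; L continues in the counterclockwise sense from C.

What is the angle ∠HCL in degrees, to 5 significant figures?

147.50°

On A1, H sits at bearing 90° from A; a 65° counterclockwise sweep puts C at bearing 155°, so C = A + 10.6·(cos 155°, sin 155°) = (9.3931, -6.1202). The tangent condition forces AC to be normal to CL, so CL runs along (−sin 155°, cos 155°); with |CL| = 18.9, L = (1.4057, -23.249). Then cos ∠HCL = CH·CL / (|CH||CL|), giving 147.50°.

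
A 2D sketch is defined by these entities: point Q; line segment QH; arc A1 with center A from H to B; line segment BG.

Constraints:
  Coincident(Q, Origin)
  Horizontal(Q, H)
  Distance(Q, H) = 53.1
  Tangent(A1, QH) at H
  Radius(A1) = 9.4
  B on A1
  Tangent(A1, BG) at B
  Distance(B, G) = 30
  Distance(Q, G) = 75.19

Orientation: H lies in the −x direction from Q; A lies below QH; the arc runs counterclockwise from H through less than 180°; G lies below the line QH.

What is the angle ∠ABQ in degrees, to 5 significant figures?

11.778°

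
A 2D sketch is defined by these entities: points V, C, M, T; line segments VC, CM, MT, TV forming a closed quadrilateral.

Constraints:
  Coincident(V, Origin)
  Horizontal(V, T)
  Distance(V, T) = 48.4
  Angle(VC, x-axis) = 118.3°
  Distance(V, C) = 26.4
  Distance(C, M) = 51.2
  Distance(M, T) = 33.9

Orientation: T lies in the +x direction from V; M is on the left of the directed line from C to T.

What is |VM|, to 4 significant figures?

49.74

Checks: |CM| = 51.20 ✓; |MT| = 33.90 ✓.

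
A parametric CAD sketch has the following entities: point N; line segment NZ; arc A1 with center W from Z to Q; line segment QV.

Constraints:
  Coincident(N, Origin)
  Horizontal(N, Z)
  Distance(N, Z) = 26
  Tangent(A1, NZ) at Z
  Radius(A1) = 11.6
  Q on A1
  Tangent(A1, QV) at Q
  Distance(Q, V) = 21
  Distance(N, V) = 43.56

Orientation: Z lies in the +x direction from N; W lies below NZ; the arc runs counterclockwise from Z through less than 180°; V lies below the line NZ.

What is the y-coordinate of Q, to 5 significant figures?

-16.840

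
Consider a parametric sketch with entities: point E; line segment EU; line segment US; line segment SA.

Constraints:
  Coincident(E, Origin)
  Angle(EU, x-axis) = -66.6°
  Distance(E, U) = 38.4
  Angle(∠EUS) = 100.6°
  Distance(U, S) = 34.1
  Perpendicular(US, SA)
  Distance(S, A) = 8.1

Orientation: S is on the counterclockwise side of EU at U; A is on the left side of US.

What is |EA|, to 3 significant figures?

50.7

E is at the origin; EU runs at -66.6° with length 38.4, so U = 38.4·(cos -66.6°, sin -66.6°) = (15.3, -35.2). ∠EUS = 100.6°, so US runs at -66.6° + (180° − 100.6°) = 12.8° from the x-axis; with |US| = 34.1, S = U + 34.1·(cos 12.8°, sin 12.8°) = (48.5, -27.7). US ⟂ SA; with |SA| = 8.1 on the left of US, A = S + 8.1·(-0.222, 0.975) = (46.7, -19.8). Then |EA| = |A − E| = 50.7.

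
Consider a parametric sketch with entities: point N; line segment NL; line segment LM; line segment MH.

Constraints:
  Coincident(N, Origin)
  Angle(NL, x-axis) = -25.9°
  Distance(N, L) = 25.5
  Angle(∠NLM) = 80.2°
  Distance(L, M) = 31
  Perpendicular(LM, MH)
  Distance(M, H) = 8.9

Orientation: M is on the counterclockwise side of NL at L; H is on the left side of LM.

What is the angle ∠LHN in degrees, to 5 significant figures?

47.348°

∠NLM = 80.2°, so LM runs at -25.9° + (180° − 80.2°) = 73.900° from the x-axis; with |LM| = 31.0, M = L + 31.0·(cos 73.900°, sin 73.900°) = (31.535, 18.646). The perpendicularity gives MH at right angles to LM; with |MH| = 8.9 on the left of LM, H = M + 8.9·(-0.96078, 0.27731) = (22.985, 21.114). Then cos ∠LHN = HL·HN / (|HL||HN|), giving 47.348°.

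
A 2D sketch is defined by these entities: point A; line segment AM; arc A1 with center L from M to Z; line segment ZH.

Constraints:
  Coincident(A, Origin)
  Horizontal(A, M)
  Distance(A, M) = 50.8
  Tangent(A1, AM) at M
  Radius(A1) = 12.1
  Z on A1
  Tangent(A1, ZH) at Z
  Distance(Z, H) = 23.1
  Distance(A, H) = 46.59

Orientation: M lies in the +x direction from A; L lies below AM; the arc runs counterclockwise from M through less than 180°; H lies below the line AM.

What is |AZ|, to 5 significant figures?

40.122

Checks: A.y = 0.00, M.y = 0.00 ✓; |LZ| = 12.10 ✓; ∠(LZ, ZH) = 90.00° ✓; |ZH| = 23.10 ✓; |AH| = 46.59 ✓.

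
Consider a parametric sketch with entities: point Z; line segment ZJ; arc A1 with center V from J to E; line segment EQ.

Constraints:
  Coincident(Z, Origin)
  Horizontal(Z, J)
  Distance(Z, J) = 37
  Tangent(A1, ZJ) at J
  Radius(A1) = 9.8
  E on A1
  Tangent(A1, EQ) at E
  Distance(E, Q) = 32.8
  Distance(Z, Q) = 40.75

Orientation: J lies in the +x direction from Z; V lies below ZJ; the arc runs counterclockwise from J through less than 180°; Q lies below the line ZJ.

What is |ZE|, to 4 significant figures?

28.53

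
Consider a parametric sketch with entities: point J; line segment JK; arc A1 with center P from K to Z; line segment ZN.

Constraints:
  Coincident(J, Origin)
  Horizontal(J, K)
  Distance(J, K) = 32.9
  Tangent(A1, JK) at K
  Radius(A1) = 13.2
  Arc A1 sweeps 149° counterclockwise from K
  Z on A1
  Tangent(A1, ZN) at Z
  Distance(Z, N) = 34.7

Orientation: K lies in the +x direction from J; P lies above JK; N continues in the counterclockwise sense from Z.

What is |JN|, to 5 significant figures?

43.540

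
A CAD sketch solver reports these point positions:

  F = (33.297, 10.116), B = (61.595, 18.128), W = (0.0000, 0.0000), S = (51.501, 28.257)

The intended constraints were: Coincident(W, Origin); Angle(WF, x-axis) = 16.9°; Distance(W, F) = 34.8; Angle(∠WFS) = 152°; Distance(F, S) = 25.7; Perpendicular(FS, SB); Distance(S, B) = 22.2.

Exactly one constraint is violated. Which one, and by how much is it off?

Distance(S, B) = 22.2 — off by 7.90.

W = (0.00, 0.00) ✓; WF at 16.90° ✓; |WF| = 34.80 ✓; ∠WFS = 152.0° ✓; |FS| = 25.70 ✓; ∠(FS, SB) = 90.00° ✓; |SB| = 14.30 ✗.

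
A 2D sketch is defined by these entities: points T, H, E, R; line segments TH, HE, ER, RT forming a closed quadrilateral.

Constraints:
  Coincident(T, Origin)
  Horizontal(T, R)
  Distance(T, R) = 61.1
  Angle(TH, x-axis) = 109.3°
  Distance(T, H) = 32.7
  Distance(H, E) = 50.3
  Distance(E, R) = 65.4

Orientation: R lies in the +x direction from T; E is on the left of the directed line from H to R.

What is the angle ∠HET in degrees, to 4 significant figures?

28.69°

Checks: |HE| = 50.30 ✓; |ER| = 65.40 ✓.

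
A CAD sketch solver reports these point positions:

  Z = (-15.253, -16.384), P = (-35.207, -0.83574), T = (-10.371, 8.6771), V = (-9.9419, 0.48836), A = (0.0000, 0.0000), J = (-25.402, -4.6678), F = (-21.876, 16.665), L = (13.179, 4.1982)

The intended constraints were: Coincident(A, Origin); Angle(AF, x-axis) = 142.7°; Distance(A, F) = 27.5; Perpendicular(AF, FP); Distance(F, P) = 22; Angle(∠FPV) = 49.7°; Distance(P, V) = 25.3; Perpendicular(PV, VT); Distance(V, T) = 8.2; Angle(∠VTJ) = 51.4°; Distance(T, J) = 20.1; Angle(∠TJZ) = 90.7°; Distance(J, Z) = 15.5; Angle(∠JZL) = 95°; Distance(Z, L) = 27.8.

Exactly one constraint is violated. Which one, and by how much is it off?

Distance(Z, L) = 27.8 — off by 7.30.

A = (0.00, 0.00) ✓; AF at 142.7° ✓; |AF| = 27.50 ✓; ∠(AF, FP) = 90.00° ✓; |FP| = 22.00 ✓; ∠FPV = 49.70° ✓; |PV| = 25.30 ✓; ∠(PV, VT) = 90.00° ✓; |VT| = 8.200 ✓; ∠VTJ = 51.40° ✓; |TJ| = 20.10 ✓; ∠TJZ = 90.70° ✓; |JZ| = 15.50 ✓; ∠JZL = 95.00° ✓; |ZL| = 35.10 ✗.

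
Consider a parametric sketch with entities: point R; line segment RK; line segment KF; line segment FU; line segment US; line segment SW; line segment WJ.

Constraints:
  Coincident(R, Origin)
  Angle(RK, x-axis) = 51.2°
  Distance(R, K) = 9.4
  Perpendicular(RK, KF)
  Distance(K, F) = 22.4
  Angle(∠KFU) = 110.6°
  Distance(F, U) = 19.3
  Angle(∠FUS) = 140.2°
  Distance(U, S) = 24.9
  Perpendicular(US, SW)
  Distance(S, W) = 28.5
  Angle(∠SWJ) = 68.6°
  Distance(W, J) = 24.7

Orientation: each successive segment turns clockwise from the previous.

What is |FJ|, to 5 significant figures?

18.188

R is at the origin; RK runs at 51.2° with length 9.4, so K = (5.8901, 7.3258). RK ⟂ KF, so KF runs at -38.800°; with |KF| = 22.4, F = (23.347, -6.7101). ∠KFU = 110.6° gives FU at -108.20° from the x-axis; with |FU| = 19.3, U = (17.319, -25.045). ∠FUS = 140.2° gives US at -148.00° from the x-axis; with |US| = 24.9, S = (-3.7972, -38.240). US ⟂ SW, so SW runs at 122.00°; with |SW| = 28.5, W = (-18.900, -14.070). ∠SWJ = 68.6° gives WJ at 10.600° from the x-axis; with |WJ| = 24.7, J = (5.3786, -9.5266). Then |FJ| = |J − F| = 18.188.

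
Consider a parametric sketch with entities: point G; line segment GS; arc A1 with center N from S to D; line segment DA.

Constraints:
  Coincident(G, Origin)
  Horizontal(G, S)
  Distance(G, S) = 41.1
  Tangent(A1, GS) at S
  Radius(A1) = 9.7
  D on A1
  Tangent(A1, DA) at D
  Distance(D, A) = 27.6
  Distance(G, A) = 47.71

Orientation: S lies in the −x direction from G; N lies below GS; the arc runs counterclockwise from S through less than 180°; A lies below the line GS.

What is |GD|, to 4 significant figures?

51.01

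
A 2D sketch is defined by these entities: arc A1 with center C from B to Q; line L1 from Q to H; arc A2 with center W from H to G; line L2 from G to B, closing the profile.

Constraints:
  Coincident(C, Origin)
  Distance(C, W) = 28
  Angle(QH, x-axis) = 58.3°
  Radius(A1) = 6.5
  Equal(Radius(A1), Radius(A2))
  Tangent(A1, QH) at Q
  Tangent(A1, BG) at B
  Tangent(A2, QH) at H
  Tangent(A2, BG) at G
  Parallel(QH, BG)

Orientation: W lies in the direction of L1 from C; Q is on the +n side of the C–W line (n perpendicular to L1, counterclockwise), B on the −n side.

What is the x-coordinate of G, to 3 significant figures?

20.2

The slot axis is L1's direction at 58.3°, so u = (cos 58.3°, sin 58.3°) = (0.525, 0.851) and n = (−sin 58.3°, cos 58.3°) = (-0.851, 0.525). C is at the origin and W lies 28.0 along u from C, so W = 28.0·u = (14.7, 23.8). Tangency of A1 to both parallel lines with radius 6.5 puts Q and B at C ± 6.5·n: Q = (-5.53, 3.42), B = (5.53, -3.42). Equal radii place H and G the same way about W: H = W + 6.5·n = (9.18, 27.2), G = W − 6.5·n = (20.2, 20.4). So G.x = 20.2.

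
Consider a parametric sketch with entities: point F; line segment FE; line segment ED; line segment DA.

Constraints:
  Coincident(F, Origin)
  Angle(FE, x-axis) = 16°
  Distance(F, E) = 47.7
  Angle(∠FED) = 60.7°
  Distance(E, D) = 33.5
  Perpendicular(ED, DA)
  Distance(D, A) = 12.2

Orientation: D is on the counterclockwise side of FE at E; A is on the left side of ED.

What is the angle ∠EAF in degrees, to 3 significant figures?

91.0°

F is at the origin; FE runs at 16.0° with length 47.7, so E = 47.7·(cos 16.0°, sin 16.0°) = (45.9, 13.1). ∠FED = 60.7°, so ED runs at 16.0° + (180° − 60.7°) = 135° from the x-axis; with |ED| = 33.5, D = E + 33.5·(cos 135°, sin 135°) = (22.0, 36.7). ED ⟂ DA; with |DA| = 12.2 on the left of ED, A = D + 12.2·(-0.703, -0.711) = (13.5, 28.0). Then cos ∠EAF = AE·AF / (|AE||AF|), giving 91.0°.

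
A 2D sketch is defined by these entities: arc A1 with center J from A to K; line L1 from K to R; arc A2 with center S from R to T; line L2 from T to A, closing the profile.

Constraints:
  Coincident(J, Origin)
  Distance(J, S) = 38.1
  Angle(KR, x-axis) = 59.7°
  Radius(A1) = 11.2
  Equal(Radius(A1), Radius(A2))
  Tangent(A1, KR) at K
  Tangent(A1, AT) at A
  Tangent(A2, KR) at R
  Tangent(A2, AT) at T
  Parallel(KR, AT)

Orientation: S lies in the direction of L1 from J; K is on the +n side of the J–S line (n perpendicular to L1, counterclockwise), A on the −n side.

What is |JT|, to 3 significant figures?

39.7

The slot axis is L1's direction at 59.7°, so u = (cos 59.7°, sin 59.7°) = (0.505, 0.863) and n = (−sin 59.7°, cos 59.7°) = (-0.863, 0.505). J is at the origin and S lies 38.1 along u from J, so S = 38.1·u = (19.2, 32.9). Tangency of A1 to both parallel lines with radius 11.2 puts K and A at J ± 11.2·n: K = (-9.67, 5.65), A = (9.67, -5.65). Equal radii place R and T the same way about S: R = S + 11.2·n = (9.55, 38.5), T = S − 11.2·n = (28.9, 27.2). Then |JT| = |T − J| = 39.7.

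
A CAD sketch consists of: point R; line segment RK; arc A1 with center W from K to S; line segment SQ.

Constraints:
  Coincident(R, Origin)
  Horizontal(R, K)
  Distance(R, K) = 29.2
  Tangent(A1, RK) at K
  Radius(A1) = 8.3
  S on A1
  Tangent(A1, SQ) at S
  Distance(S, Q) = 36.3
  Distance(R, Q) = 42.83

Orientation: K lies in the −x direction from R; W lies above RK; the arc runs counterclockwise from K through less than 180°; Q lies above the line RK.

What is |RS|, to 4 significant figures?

22.06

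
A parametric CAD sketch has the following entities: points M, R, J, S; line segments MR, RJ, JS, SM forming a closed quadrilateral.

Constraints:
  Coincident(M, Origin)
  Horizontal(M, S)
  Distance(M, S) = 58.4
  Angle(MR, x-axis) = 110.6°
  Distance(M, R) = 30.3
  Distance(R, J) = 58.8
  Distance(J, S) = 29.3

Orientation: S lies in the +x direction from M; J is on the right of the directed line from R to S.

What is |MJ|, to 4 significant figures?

34.11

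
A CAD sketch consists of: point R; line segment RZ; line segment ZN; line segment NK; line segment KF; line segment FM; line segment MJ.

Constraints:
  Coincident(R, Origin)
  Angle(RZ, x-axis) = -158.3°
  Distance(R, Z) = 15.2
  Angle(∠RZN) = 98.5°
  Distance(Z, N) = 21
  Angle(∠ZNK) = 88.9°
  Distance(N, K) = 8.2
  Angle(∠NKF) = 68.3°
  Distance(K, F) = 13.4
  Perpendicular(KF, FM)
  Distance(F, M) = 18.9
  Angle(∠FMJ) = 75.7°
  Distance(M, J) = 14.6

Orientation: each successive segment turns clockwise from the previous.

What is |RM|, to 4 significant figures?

34.55

∠NKF = 68.3° gives KF at -82.60° from the x-axis; with |KF| = 13.4, F = (-15.80, 3.229). KF ⟂ FM, so FM runs at -172.6°; with |FM| = 18.9, M = (-34.54, 0.7949). Then |RM| = |M − R| = 34.55.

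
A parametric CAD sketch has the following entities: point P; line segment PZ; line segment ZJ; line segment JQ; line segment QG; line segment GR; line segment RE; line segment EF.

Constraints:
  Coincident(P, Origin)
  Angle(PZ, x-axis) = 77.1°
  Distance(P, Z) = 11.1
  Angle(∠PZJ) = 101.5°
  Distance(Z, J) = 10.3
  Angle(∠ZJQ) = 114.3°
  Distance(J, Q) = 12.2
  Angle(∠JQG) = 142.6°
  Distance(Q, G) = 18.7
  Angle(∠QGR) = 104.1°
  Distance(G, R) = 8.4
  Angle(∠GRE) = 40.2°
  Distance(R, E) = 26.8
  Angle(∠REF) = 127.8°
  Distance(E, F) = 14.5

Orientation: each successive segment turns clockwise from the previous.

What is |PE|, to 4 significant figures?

25.08

P is at the origin; PZ runs at 77.1° with length 11.1, so Z = (2.478, 10.82). ∠PZJ = 101.5° gives ZJ at -1.400° from the x-axis; with |ZJ| = 10.3, J = (12.78, 10.57). ∠ZJQ = 114.3° gives JQ at -67.10° from the x-axis; with |JQ| = 12.2, Q = (17.52, -0.6703). ∠JQG = 142.6° gives QG at -104.5° from the x-axis; with |QG| = 18.7, G = (12.84, -18.77). ∠QGR = 104.1° gives GR at 179.6° from the x-axis; with |GR| = 8.4, R = (4.440, -18.72). ∠GRE = 40.2° gives RE at 39.80° from the x-axis; with |RE| = 26.8, E = (25.03, -1.561). Then |PE| = |E − P| = 25.08.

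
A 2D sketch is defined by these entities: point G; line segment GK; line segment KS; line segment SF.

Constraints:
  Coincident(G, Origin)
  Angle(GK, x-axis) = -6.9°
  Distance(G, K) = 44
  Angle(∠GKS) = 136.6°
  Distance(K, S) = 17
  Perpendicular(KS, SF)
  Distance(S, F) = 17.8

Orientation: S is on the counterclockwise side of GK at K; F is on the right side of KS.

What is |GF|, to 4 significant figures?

68.59

∠GKS = 136.6°, so KS runs at -6.9° + (180° − 136.6°) = 36.50° from the x-axis; with |KS| = 17.0, S = K + 17.0·(cos 36.50°, sin 36.50°) = (57.35, 4.826). KS ⟂ SF; with |SF| = 17.8 on the right of KS, F = S + 17.8·(0.5948, -0.8039) = (67.93, -9.483). Then |GF| = |F − G| = 68.59.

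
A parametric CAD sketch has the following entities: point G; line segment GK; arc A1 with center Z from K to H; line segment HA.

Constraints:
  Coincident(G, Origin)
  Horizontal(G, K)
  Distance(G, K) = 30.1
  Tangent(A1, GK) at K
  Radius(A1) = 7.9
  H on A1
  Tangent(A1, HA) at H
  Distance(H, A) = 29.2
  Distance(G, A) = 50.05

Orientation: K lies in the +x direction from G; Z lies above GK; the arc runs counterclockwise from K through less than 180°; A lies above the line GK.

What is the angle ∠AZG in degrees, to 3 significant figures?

109°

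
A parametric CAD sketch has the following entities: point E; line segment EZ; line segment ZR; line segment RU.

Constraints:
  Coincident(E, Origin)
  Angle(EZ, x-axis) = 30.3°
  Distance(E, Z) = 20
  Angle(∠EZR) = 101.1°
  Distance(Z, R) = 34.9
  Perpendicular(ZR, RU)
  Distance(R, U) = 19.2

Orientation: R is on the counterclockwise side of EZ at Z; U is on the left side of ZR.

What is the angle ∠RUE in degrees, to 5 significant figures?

90.630°

E is at the origin; EZ runs at 30.3° with length 20.0, so Z = 20.0·(cos 30.3°, sin 30.3°) = (17.268, 10.091). ∠EZR = 101.1°, so ZR runs at 30.3° + (180° − 101.1°) = 109.20° from the x-axis; with |ZR| = 34.9, R = Z + 34.9·(cos 109.20°, sin 109.20°) = (5.7905, 43.049). ZR is perpendicular to RU; with |RU| = 19.2 on the left of ZR, U = R + 19.2·(-0.94438, -0.32887) = (-12.342, 36.735). Then cos ∠RUE = UR·UE / (|UR||UE|), giving 90.630°.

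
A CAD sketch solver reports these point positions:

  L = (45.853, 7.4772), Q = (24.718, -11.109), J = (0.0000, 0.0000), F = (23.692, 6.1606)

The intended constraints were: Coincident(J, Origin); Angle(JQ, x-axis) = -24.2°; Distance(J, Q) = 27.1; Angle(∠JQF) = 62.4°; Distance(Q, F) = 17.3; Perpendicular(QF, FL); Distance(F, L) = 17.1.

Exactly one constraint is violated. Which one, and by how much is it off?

Distance(F, L) = 17.1 — off by 5.10.

J = (0.00, 0.00) ✓; JQ at -24.20° ✓; |JQ| = 27.10 ✓; ∠JQF = 62.40° ✓; |QF| = 17.30 ✓; ∠(QF, FL) = 90.00° ✓; |FL| = 22.20 ✗.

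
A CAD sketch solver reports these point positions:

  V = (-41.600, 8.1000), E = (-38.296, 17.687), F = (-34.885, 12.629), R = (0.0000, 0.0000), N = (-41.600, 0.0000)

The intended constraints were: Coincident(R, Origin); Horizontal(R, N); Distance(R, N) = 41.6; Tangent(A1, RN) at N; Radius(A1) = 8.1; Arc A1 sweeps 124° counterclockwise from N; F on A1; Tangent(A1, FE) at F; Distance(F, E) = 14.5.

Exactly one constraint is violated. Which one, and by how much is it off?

Distance(F, E) = 14.5 — off by 8.40.

R = (0.00, 0.00) ✓; R.y = 0.00, N.y = 0.00 ✓; |RN| = 41.60 ✓; ∠(VN, NR) = 90.00° ✓; |VN| = 8.100 ✓; bearing(V→F) − bearing(V→N) = 124.0° ✓; |VF| = 8.100 ✓; ∠(VF, FE) = 90.00° ✓; |FE| = 6.101 ✗.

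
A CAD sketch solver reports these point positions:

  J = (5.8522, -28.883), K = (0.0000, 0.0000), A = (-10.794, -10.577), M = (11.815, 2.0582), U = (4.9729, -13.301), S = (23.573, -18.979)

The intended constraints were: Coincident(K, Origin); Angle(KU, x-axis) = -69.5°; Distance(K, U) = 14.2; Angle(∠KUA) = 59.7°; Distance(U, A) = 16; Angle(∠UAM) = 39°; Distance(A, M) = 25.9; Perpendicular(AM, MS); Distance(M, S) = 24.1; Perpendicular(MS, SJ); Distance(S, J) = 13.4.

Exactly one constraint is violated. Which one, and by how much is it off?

Distance(S, J) = 13.4 — off by 6.90.

K = (0.00, 0.00) ✓; KU at -69.50° ✓; |KU| = 14.20 ✓; ∠KUA = 59.70° ✓; |UA| = 16.00 ✓; ∠UAM = 39.00° ✓; |AM| = 25.90 ✓; ∠(AM, MS) = 90.00° ✓; |MS| = 24.10 ✓; ∠(MS, SJ) = 90.00° ✓; |SJ| = 20.30 ✗.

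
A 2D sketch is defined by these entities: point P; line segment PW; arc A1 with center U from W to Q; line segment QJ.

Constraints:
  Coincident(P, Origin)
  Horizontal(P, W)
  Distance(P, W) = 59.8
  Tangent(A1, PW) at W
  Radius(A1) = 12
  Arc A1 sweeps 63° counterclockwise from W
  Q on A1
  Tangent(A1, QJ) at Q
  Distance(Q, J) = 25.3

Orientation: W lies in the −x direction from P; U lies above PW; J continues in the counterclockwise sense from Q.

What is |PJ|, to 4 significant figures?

47.56

P is at the origin; PW is horizontal with |PW| = 59.8 and W on the −x side, so W = (-59.80, 0.000). Tangency of A1 to PW means the radius UW is perpendicular to PW, so U = W + (0, 12) = (-59.80, 12.00). On A1, W sits at bearing -90° from U; a 63° counterclockwise sweep puts Q at bearing -27°, so Q = U + 12.0·(cos -27°, sin -27°) = (-49.11, 6.552). Tangency of A1 to QJ means the radius UQ is perpendicular to QJ, so QJ runs along (−sin -27°, cos -27°); with |QJ| = 25.3, J = (-37.62, 29.09). Then |PJ| = |J − P| = 47.56.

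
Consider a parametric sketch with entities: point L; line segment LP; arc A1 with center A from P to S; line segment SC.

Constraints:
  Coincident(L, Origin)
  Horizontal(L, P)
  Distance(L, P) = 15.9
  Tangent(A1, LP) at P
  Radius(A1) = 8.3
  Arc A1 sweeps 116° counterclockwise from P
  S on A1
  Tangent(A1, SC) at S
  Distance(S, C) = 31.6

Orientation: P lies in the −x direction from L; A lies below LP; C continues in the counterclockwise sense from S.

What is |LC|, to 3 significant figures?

41.4

L is at the origin; LP is horizontal with |LP| = 15.9 and P on the −x side, so P = (-15.9, 0.00). Tangency of A1 to LP means the radius AP is perpendicular to LP, so A = P + (0, -8.3) = (-15.9, -8.30). On A1, P sits at bearing 90° from A; a 116° counterclockwise sweep puts S at bearing 206°, so S = A + 8.3·(cos 206°, sin 206°) = (-23.4, -11.9). A1 meets SC tangentially, so AS is at right angles to SC, so SC runs along (−sin 206°, cos 206°); with |SC| = 31.6, C = (-9.51, -40.3). Then |LC| = |C − L| = 41.4.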